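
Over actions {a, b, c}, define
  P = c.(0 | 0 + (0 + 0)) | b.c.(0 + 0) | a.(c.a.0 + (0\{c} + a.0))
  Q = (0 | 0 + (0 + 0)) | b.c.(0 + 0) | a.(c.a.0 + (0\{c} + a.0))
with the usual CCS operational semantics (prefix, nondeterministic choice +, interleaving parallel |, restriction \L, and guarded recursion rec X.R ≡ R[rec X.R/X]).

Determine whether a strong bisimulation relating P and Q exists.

P ≁ Q

LTS(P): 24 reachable states
  p0 = c.(0 | 0 + (0 + 0)) | b.c.(0 + 0) | a.(c.a.0 + (0\{c} + a.0)) :: —a→ p1, —b→ p2, —c→ p3
  p1 = c.(0 | 0 + (0 + 0)) | b.c.(0 + 0) | (c.a.0 + (0\{c} + a.0)) :: —a→ p4, —b→ p5, —c→ p6, —c→ p7
  p2 = c.(0 | 0 + (0 + 0)) | c.(0 + 0) | a.(c.a.0 + (0\{c} + a.0)) :: —a→ p5, —c→ p8, —c→ p9
  p3 = (0 | 0 + (0 + 0)) | b.c.(0 + 0) | a.(c.a.0 + (0\{c} + a.0)) :: —a→ p6, —b→ p8
  p4 = c.(0 | 0 + (0 + 0)) | b.c.(0 + 0) | 0 :: —b→ p10, —c→ p11
  p5 = c.(0 | 0 + (0 + 0)) | c.(0 + 0) | (c.a.0 + (0\{c} + a.0)) :: —a→ p10, —c→ p12, —c→ p13, —c→ p14
  p6 = (0 | 0 + (0 + 0)) | b.c.(0 + 0) | (c.a.0 + (0\{c} + a.0)) :: —a→ p11, —b→ p12, —c→ p15
  p7 = c.(0 | 0 + (0 + 0)) | b.c.(0 + 0) | a.0 :: —a→ p4, —b→ p14, —c→ p15
  p8 = (0 | 0 + (0 + 0)) | c.(0 + 0) | a.(c.a.0 + (0\{c} + a.0)) :: —a→ p12, —c→ p16
  p9 = c.(0 | 0 + (0 + 0)) | (0 + 0) | a.(c.a.0 + (0\{c} + a.0)) :: —a→ p13, —c→ p16
  p10 = c.(0 | 0 + (0 + 0)) | c.(0 + 0) | 0 :: —c→ p17, —c→ p18
  p11 = (0 | 0 + (0 + 0)) | b.c.(0 + 0) | 0 :: —b→ p17
  p12 = (0 | 0 + (0 + 0)) | c.(0 + 0) | (c.a.0 + (0\{c} + a.0)) :: —a→ p17, —c→ p19, —c→ p20
  p13 = c.(0 | 0 + (0 + 0)) | (0 + 0) | (c.a.0 + (0\{c} + a.0)) :: —a→ p18, —c→ p19, —c→ p21
  p14 = c.(0 | 0 + (0 + 0)) | c.(0 + 0) | a.0 :: —a→ p10, —c→ p20, —c→ p21
  p15 = (0 | 0 + (0 + 0)) | b.c.(0 + 0) | a.0 :: —a→ p11, —b→ p20
  p16 = (0 | 0 + (0 + 0)) | (0 + 0) | a.(c.a.0 + (0\{c} + a.0)) :: —a→ p19
  p17 = (0 | 0 + (0 + 0)) | c.(0 + 0) | 0 :: —c→ p22
  p18 = c.(0 | 0 + (0 + 0)) | (0 + 0) | 0 :: —c→ p22
  p19 = (0 | 0 + (0 + 0)) | (0 + 0) | (c.a.0 + (0\{c} + a.0)) :: —a→ p22, —c→ p23
  p20 = (0 | 0 + (0 + 0)) | c.(0 + 0) | a.0 :: —a→ p17, —c→ p23
  p21 = c.(0 | 0 + (0 + 0)) | (0 + 0) | a.0 :: —a→ p18, —c→ p23
  p22 = (0 | 0 + (0 + 0)) | (0 + 0) | 0 :: (no moves)
  p23 = (0 | 0 + (0 + 0)) | (0 + 0) | a.0 :: —a→ p22
LTS(Q): 12 reachable states
  q0 = (0 | 0 + (0 + 0)) | b.c.(0 + 0) | a.(c.a.0 + (0\{c} + a.0)) :: —a→ q1, —b→ q2
  q1 = (0 | 0 + (0 + 0)) | b.c.(0 + 0) | (c.a.0 + (0\{c} + a.0)) :: —a→ q3, —b→ q4, —c→ q5
  q2 = (0 | 0 + (0 + 0)) | c.(0 + 0) | a.(c.a.0 + (0\{c} + a.0)) :: —a→ q4, —c→ q6
  q3 = (0 | 0 + (0 + 0)) | b.c.(0 + 0) | 0 :: —b→ q7
  q4 = (0 | 0 + (0 + 0)) | c.(0 + 0) | (c.a.0 + (0\{c} + a.0)) :: —a→ q7, —c→ q8, —c→ q9
  q5 = (0 | 0 + (0 + 0)) | b.c.(0 + 0) | a.0 :: —a→ q3, —b→ q9
  q6 = (0 | 0 + (0 + 0)) | (0 + 0) | a.(c.a.0 + (0\{c} + a.0)) :: —a→ q8
  q7 = (0 | 0 + (0 + 0)) | c.(0 + 0) | 0 :: —c→ q10
  q8 = (0 | 0 + (0 + 0)) | (0 + 0) | (c.a.0 + (0\{c} + a.0)) :: —a→ q10, —c→ q11
  q9 = (0 | 0 + (0 + 0)) | c.(0 + 0) | a.0 :: —a→ q7, —c→ q11
  q10 = (0 | 0 + (0 + 0)) | (0 + 0) | 0 :: (no moves)
  q11 = (0 | 0 + (0 + 0)) | (0 + 0) | a.0 :: —a→ q10
Partition-refinement fixed point:
  B0 = {p0}
  B1 = {p1}
  B2 = {p6, q1}
  B3 = {p11, q3}
  B4 = {p17, p18, q7}
  B5 = {p22, q10}
  B6 = {p15, q5}
  B7 = {p20, p21, q9}
  B8 = {p23, q11}
  B9 = {p12, p13, q4}
  B10 = {p19, q8}
  B11 = {p5}
  B12 = {p14}
  B13 = {p10}
  B14 = {p4}
  B15 = {p7}
  B16 = {p2}
  B17 = {p8, p9, q2}
  B18 = {p16, q6}
  B19 = {p3, q0}
p0 ∈ B0, q0 ∈ B19 → different blocks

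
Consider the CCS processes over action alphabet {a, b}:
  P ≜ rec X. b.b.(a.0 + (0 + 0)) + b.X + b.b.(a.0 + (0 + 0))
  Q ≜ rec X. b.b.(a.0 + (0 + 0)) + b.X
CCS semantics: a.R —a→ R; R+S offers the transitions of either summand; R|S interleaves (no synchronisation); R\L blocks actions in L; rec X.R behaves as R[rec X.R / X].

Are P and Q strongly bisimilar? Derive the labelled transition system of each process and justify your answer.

P's transition system — 4 states:
  p0 = rec X. b.b.(a.0 + (0 + 0)) + b.X + b.b.(a.0 + (0 + 0)) → =b=> p0, =b=> p1
  p1 = b.(a.0 + (0 + 0)) → =b=> p2
  p2 = a.0 + (0 + 0) → =a=> p3
  p3 = 0 → (no moves)
Q's transition system — 4 states:
  q0 = rec X. b.b.(a.0 + (0 + 0)) + b.X → =b=> q0, =b=> q1
  q1 = b.(a.0 + (0 + 0)) → =b=> q2
  q2 = a.0 + (0 + 0) → =a=> q3
  q3 = 0 → (no moves)
Coarsest stable partition (strong bisimilarity classes):
  B0 = {p0, q0}
  B1 = {p1, q1}
  B2 = {p2, q2}
  B3 = {p3, q3}
p0 ∈ B0, q0 ∈ B0 → same block

P ~ Q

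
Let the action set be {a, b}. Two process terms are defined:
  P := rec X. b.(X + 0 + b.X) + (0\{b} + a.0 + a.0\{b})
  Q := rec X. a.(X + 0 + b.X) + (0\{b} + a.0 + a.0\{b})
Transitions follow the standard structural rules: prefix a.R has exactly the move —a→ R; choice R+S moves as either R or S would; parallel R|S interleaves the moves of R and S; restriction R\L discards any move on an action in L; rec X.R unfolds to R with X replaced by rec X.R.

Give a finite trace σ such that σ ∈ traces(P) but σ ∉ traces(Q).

b

Reachable graph of P (4 states):
  m0 = rec X. b.(X + 0 + b.X) + (0\{b} + a.0 + a.0\{b}) has moves =a=> m1, =a=> m2, =b=> m3
  m1 = 0 has moves ·
  m2 = 0\{b} has moves ·
  m3 = (rec X. b.(X + 0 + b.X) + (0\{b} + a.0 + a.0\{b})) + 0 + b.(rec X. b.(X + 0 + b.X) + (0\{b} + a.0 + a.0\{b})) has moves =a=> m1, =a=> m2, =b=> m0, =b=> m3
Reachable graph of Q (4 states):
  n0 = rec X. a.(X + 0 + b.X) + (0\{b} + a.0 + a.0\{b}) has moves =a=> n1, =a=> n2, =a=> n3
  n1 = (rec X. a.(X + 0 + b.X) + (0\{b} + a.0 + a.0\{b})) + 0 + b.(rec X. a.(X + 0 + b.X) + (0\{b} + a.0 + a.0\{b})) has moves =a=> n1, =a=> n2, =a=> n3, =b=> n0
  n2 = 0 has moves ·
  n3 = 0\{b} has moves ·
Run σ = ⟨b⟩ on P: start {m0}
  step 1 (b): {m3}
  ✓ P
Run σ = ⟨b⟩ on Q: start {n0}
  step 1 (b): ∅  — Q cannot continue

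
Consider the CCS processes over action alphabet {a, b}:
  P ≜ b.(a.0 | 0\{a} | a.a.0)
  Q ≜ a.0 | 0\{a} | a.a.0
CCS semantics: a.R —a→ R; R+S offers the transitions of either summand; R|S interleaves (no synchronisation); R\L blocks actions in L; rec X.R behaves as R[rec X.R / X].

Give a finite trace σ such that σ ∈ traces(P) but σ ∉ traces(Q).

P's transition system — 7 states:
  u0 = b.(a.0 | 0\{a} | a.a.0) → --b--▸ u1
  u1 = a.0 | 0\{a} | a.a.0 → --a--▸ u2, --a--▸ u3
  u2 = 0 | 0\{a} | a.a.0 → --a--▸ u4
  u3 = a.0 | 0\{a} | a.0 → --a--▸ u4, --a--▸ u5
  u4 = 0 | 0\{a} | a.0 → --a--▸ u6
  u5 = a.0 | 0\{a} | 0 → --a--▸ u6
  u6 = 0 | 0\{a} | 0 → (no moves)
Q's transition system — 6 states:
  v0 = a.0 | 0\{a} | a.a.0 → --a--▸ v1, --a--▸ v2
  v1 = 0 | 0\{a} | a.a.0 → --a--▸ v3
  v2 = a.0 | 0\{a} | a.0 → --a--▸ v3, --a--▸ v4
  v3 = 0 | 0\{a} | a.0 → --a--▸ v5
  v4 = a.0 | 0\{a} | 0 → --a--▸ v5
  v5 = 0 | 0\{a} | 0 → (no moves)
Executing b from P (initial set {u0}):
  [1] b ⇒ {u1}
  P completes σ.
Executing b from Q (initial set {v0}):
  [1] b ⇒ ∅ (Q stuck)

b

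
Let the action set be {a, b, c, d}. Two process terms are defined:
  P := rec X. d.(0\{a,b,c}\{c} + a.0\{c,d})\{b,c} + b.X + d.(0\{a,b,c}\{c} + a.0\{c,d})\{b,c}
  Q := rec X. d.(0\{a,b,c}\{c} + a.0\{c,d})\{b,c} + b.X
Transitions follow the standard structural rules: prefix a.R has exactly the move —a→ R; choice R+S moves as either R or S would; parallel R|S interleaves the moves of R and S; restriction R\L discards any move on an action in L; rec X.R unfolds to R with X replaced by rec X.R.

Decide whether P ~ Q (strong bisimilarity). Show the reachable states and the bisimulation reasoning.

bisimilar

LTS(P): 3 reachable states
  s0 = rec X. d.(0\{a,b,c}\{c} + a.0\{c,d})\{b,c} + b.X + d.(0\{a,b,c}\{c} + a.0\{c,d})\{b,c} ⊢ —b→ s0, —d→ s1
  s1 = (0\{a,b,c}\{c} + a.0\{c,d})\{b,c} ⊢ —a→ s2
  s2 = 0\{c,d}\{b,c} ⊢ deadlocked
LTS(Q): 3 reachable states
  t0 = rec X. d.(0\{a,b,c}\{c} + a.0\{c,d})\{b,c} + b.X ⊢ —b→ t0, —d→ t1
  t1 = (0\{a,b,c}\{c} + a.0\{c,d})\{b,c} ⊢ —a→ t2
  t2 = 0\{c,d}\{b,c} ⊢ deadlocked
Partition-refinement fixed point:
  B0 = {s0, t0}
  B1 = {s1, t1}
  B2 = {s2, t2}
s0 ∈ B0, t0 ∈ B0 → same block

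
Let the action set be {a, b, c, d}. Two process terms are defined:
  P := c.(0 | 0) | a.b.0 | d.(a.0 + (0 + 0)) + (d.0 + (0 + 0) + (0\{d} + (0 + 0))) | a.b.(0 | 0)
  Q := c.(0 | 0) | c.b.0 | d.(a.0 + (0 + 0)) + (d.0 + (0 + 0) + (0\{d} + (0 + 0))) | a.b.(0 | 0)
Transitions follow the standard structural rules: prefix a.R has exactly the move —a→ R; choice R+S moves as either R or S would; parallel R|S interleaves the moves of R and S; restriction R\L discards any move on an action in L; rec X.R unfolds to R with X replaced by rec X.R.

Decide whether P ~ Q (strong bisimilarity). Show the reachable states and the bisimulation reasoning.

NO

LTS(P): 23 reachable states
  m0 = c.(0 | 0) | a.b.0 | d.(a.0 + (0 + 0)) + (d.0 + (0 + 0) + (0\{d} + (0 + 0))) | a.b.(0 | 0) | ··a··> m1, ··a··> m2, ··c··> m3, ··d··> m4, ··d··> m5
  m1 = (d.0 + (0 + 0) + (0\{d} + (0 + 0))) | b.(0 | 0) | ··b··> m6, ··d··> m7
  m2 = c.(0 | 0) | b.0 | d.(a.0 + (0 + 0)) | ··b··> m8, ··c··> m9, ··d··> m10
  m3 = 0 | 0 | a.b.0 | d.(a.0 + (0 + 0)) | ··a··> m9, ··d··> m11
  m4 = 0 | a.b.(0 | 0) | ··a··> m7
  m5 = c.(0 | 0) | a.b.0 | (a.0 + (0 + 0)) | ··a··> m10, ··a··> m12, ··c··> m11
  m6 = (d.0 + (0 + 0) + (0\{d} + (0 + 0))) | (0 | 0) | ··d··> m13
  m7 = 0 | b.(0 | 0) | ··b··> m13
  m8 = c.(0 | 0) | 0 | d.(a.0 + (0 + 0)) | ··c··> m14, ··d··> m15
  m9 = 0 | 0 | b.0 | d.(a.0 + (0 + 0)) | ··b··> m14, ··d··> m16
  m10 = c.(0 | 0) | b.0 | (a.0 + (0 + 0)) | ··a··> m17, ··b··> m15, ··c··> m16
  m11 = 0 | 0 | a.b.0 | (a.0 + (0 + 0)) | ··a··> m16, ··a··> m18
  m12 = c.(0 | 0) | a.b.0 | 0 | ··a··> m17, ··c··> m18
  m13 = 0 | (0 | 0) | ·
  m14 = 0 | 0 | 0 | d.(a.0 + (0 + 0)) | ··d··> m19
  m15 = c.(0 | 0) | 0 | (a.0 + (0 + 0)) | ··a··> m20, ··c··> m19
  m16 = 0 | 0 | b.0 | (a.0 + (0 + 0)) | ··a··> m21, ··b··> m19
  m17 = c.(0 | 0) | b.0 | 0 | ··b··> m20, ··c··> m21
  m18 = 0 | 0 | a.b.0 | 0 | ··a··> m21
  m19 = 0 | 0 | 0 | (a.0 + (0 + 0)) | ··a··> m22
  m20 = c.(0 | 0) | 0 | 0 | ··c··> m22
  m21 = 0 | 0 | b.0 | 0 | ··b··> m22
  m22 = 0 | 0 | 0 | 0 | ·
LTS(Q): 23 reachable states
  n0 = c.(0 | 0) | c.b.0 | d.(a.0 + (0 + 0)) + (d.0 + (0 + 0) + (0\{d} + (0 + 0))) | a.b.(0 | 0) | ··a··> n1, ··c··> n2, ··c··> n3, ··d··> n4, ··d··> n5
  n1 = (d.0 + (0 + 0) + (0\{d} + (0 + 0))) | b.(0 | 0) | ··b··> n6, ··d··> n7
  n2 = 0 | 0 | c.b.0 | d.(a.0 + (0 + 0)) | ··c··> n8, ··d··> n9
  n3 = c.(0 | 0) | b.0 | d.(a.0 + (0 + 0)) | ··b··> n10, ··c··> n8, ··d··> n11
  n4 = 0 | a.b.(0 | 0) | ··a··> n7
  n5 = c.(0 | 0) | c.b.0 | (a.0 + (0 + 0)) | ··a··> n12, ··c··> n11, ··c··> n9
  n6 = (d.0 + (0 + 0) + (0\{d} + (0 + 0))) | (0 | 0) | ··d··> n13
  n7 = 0 | b.(0 | 0) | ··b··> n13
  n8 = 0 | 0 | b.0 | d.(a.0 + (0 + 0)) | ··b··> n14, ··d··> n15
  n9 = 0 | 0 | c.b.0 | (a.0 + (0 + 0)) | ··a··> n16, ··c··> n15
  n10 = c.(0 | 0) | 0 | d.(a.0 + (0 + 0)) | ··c··> n14, ··d··> n17
  n11 = c.(0 | 0) | b.0 | (a.0 + (0 + 0)) | ··a··> n18, ··b··> n17, ··c··> n15
  n12 = c.(0 | 0) | c.b.0 | 0 | ··c··> n16, ··c··> n18
  n13 = 0 | (0 | 0) | ·
  n14 = 0 | 0 | 0 | d.(a.0 + (0 + 0)) | ··d··> n19
  n15 = 0 | 0 | b.0 | (a.0 + (0 + 0)) | ··a··> n20, ··b··> n19
  n16 = 0 | 0 | c.b.0 | 0 | ··c··> n20
  n17 = c.(0 | 0) | 0 | (a.0 + (0 + 0)) | ··a··> n21, ··c··> n19
  n18 = c.(0 | 0) | b.0 | 0 | ··b··> n21, ··c··> n20
  n19 = 0 | 0 | 0 | (a.0 + (0 + 0)) | ··a··> n22
  n20 = 0 | 0 | b.0 | 0 | ··b··> n22
  n21 = c.(0 | 0) | 0 | 0 | ··c··> n22
  n22 = 0 | 0 | 0 | 0 | ·
Partition-refinement fixed point:
  B0 = {m0}
  B1 = {m3}
  B2 = {m11}
  B3 = {m18, m4, n4}
  B4 = {m21, m7, n20, n7}
  B5 = {m13, m22, n13, n22}
  B6 = {m16, n15}
  B7 = {m19, n19}
  B8 = {m9, n8}
  B9 = {m14, n14}
  B10 = {m1, n1}
  B11 = {m6, n6}
  B12 = {m5}
  B13 = {m10, n11}
  B14 = {m17, n18}
  B15 = {m20, n21}
  B16 = {m15, n17}
  B17 = {m12}
  B18 = {m2, n3}
  B19 = {m8, n10}
  B20 = {n0}
  B21 = {n2}
  B22 = {n9}
  B23 = {n16}
  B24 = {n5}
  B25 = {n12}
m0 ∈ B0, n0 ∈ B20 → different blocks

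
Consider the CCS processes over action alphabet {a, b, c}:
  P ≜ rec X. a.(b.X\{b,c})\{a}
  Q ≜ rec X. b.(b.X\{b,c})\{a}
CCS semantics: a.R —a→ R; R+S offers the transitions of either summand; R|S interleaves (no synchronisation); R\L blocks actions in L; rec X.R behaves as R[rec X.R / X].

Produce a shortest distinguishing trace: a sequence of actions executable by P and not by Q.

Reachable graph of P (3 states):
  m0 = rec X. a.(b.X\{b,c})\{a} | =a=> m1
  m1 = (b.(rec X. a.(b.X\{b,c})\{a})\{b,c})\{a} | =b=> m2
  m2 = (rec X. a.(b.X\{b,c})\{a})\{b,c}\{a} | (no moves)
Reachable graph of Q (3 states):
  n0 = rec X. b.(b.X\{b,c})\{a} | =b=> n1
  n1 = (b.(rec X. b.(b.X\{b,c})\{a})\{b,c})\{a} | =b=> n2
  n2 = (rec X. b.(b.X\{b,c})\{a})\{b,c}\{a} | (no moves)
Trace ⟨a⟩ through P, begin at {m0}:
  step 1 (a): {m1}
  — P admits the full trace.
Trace ⟨a⟩ through Q, begin at {n0}:
  step 1 (a): no successor for Q

a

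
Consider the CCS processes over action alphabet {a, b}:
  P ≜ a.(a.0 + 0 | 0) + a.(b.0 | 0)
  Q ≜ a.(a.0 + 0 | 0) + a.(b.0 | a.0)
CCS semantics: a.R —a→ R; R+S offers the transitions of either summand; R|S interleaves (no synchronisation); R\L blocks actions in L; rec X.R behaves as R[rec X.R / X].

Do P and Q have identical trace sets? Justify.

P's transition system — 5 states:
  s0 = a.(a.0 + 0 | 0) + a.(b.0 | 0) :: -a-> s1, -a-> s2
  s1 = a.0 + 0 | 0 :: -a-> s3
  s2 = b.0 | 0 :: -b-> s4
  s3 = 0 :: ·
  s4 = 0 | 0 :: ·
Q's transition system — 7 states:
  t0 = a.(a.0 + 0 | 0) + a.(b.0 | a.0) :: -a-> t1, -a-> t2
  t1 = a.0 + 0 | 0 :: -a-> t3
  t2 = b.0 | a.0 :: -a-> t4, -b-> t5
  t3 = 0 :: ·
  t4 = b.0 | 0 :: -b-> t6
  t5 = 0 | a.0 :: -a-> t6
  t6 = 0 | 0 :: ·
Run σ = ⟨aab⟩ on Q: start {t0}
  [1] a ⇒ {t1, t2}
  [2] a ⇒ {t3, t4}
  [3] b ⇒ {t6}
  — Q admits the full trace.
Run σ = ⟨aab⟩ on P: start {s0}
  [1] a ⇒ {s1, s2}
  [2] a ⇒ {s3}
  [3] b ⇒ ∅ (P stuck)

NO — witness ⟨aab⟩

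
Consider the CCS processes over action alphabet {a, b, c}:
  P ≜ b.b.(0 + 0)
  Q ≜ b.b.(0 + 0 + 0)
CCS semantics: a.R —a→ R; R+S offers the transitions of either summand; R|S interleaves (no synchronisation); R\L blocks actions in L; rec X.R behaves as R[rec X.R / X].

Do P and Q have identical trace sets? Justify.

trace-equivalent

P's transition system — 3 states:
  u0 = b.b.(0 + 0) → -b-> u1
  u1 = b.(0 + 0) → -b-> u2
  u2 = 0 + 0 → (no moves)
Q's transition system — 3 states:
  v0 = b.b.(0 + 0 + 0) → -b-> v1
  v1 = b.(0 + 0 + 0) → -b-> v2
  v2 = 0 + 0 + 0 → (no moves)
Bisimilarity quotient blocks:
  B0 = {u0, v0}
  B1 = {u1, v1}
  B2 = {u2, v2}
u0 ∈ B0, v0 ∈ B0 → same block
Bisimilar ⇒ trace-equivalent.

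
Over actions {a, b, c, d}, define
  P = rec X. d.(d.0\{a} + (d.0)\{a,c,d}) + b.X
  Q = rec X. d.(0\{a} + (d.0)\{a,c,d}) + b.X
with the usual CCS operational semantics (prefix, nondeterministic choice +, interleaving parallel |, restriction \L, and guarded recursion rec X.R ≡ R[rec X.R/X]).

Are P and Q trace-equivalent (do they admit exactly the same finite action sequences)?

traces(P) ≠ traces(Q) — witness ⟨dd⟩

P's transition system — 3 states:
  m0 = rec X. d.(d.0\{a} + (d.0)\{a,c,d}) + b.X :: --b--▸ m0, --d--▸ m1
  m1 = d.0\{a} + (d.0)\{a,c,d} :: --d--▸ m2
  m2 = 0\{a} :: ·
Q's transition system — 2 states:
  n0 = rec X. d.(0\{a} + (d.0)\{a,c,d}) + b.X :: --b--▸ n0, --d--▸ n1
  n1 = 0\{a} + (d.0)\{a,c,d} :: ·
Executing dd from P (initial set {m0}):
  after d @ step 1: {m1}
  after d @ step 2: {m2}
  ✓ P
Executing dd from Q (initial set {n0}):
  after d @ step 1: {n1}
  after d @ step 2: ∅ (Q stuck)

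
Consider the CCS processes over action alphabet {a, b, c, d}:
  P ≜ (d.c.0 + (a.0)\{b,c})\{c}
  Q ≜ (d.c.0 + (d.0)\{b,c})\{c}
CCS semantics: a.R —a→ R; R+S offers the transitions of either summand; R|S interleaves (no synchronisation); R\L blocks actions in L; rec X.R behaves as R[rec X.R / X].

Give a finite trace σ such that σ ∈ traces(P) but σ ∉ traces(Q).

a

LTS(P): 3 reachable states
  m0 = (d.c.0 + (a.0)\{b,c})\{c} → —a→ m1, —d→ m2
  m1 = 0\{b,c}\{c} → ·
  m2 = (c.0)\{c} → ·
LTS(Q): 3 reachable states
  n0 = (d.c.0 + (d.0)\{b,c})\{c} → —d→ n1, —d→ n2
  n1 = (c.0)\{c} → ·
  n2 = 0\{b,c}\{c} → ·
Run σ = ⟨a⟩ on P: start {m0}
  after a @ step 1: {m1}
  ✓ P
Run σ = ⟨a⟩ on Q: start {n0}
  after a @ step 1: ∅  — Q cannot continue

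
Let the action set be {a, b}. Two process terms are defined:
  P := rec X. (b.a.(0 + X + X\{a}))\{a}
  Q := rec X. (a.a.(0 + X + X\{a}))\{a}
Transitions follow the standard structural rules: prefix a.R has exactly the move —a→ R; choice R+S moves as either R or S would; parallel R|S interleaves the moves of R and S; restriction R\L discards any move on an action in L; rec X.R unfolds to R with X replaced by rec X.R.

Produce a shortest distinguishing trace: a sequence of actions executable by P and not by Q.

LTS(P): 2 reachable states
  s0 = rec X. (b.a.(0 + X + X\{a}))\{a} has moves -b-> s1
  s1 = (a.(0 + (rec X. (b.a.(0 + X + X\{a}))\{a}) + (rec X. (b.a.(0 + X + X\{a}))\{a})\{a}))\{a} has moves ·
LTS(Q): 1 reachable states
  t0 = rec X. (a.a.(0 + X + X\{a}))\{a} has moves ·
Executing b from P (initial set {s0}):
  step 1 (b): {s1}
  ✓ P
Executing b from Q (initial set {t0}):
  step 1 (b): ∅  — Q cannot continue

b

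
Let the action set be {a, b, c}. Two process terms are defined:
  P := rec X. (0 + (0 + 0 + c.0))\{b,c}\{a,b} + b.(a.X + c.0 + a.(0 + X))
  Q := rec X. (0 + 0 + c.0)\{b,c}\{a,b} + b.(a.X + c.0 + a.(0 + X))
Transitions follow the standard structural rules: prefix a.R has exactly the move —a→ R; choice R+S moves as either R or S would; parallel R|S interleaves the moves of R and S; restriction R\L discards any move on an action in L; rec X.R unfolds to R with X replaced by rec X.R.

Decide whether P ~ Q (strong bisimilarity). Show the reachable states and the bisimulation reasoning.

bisimilar

LTS(P): 4 reachable states
  p0 = rec X. (0 + (0 + 0 + c.0))\{b,c}\{a,b} + b.(a.X + c.0 + a.(0 + X)) has moves —b→ p1
  p1 = a.(rec X. (0 + (0 + 0 + c.0))\{b,c}\{a,b} + b.(a.X + c.0 + a.(0 + X))) + c.0 + a.(0 + (rec X. (0 + (0 + 0 + c.0))\{b,c}\{a,b} + b.(a.X + c.0 + a.(0 + X)))) has moves —a→ p0, —a→ p2, —c→ p3
  p2 = 0 + (rec X. (0 + (0 + 0 + c.0))\{b,c}\{a,b} + b.(a.X + c.0 + a.(0 + X))) has moves —b→ p1
  p3 = 0 has moves deadlocked
LTS(Q): 4 reachable states
  q0 = rec X. (0 + 0 + c.0)\{b,c}\{a,b} + b.(a.X + c.0 + a.(0 + X)) has moves —b→ q1
  q1 = a.(rec X. (0 + 0 + c.0)\{b,c}\{a,b} + b.(a.X + c.0 + a.(0 + X))) + c.0 + a.(0 + (rec X. (0 + 0 + c.0)\{b,c}\{a,b} + b.(a.X + c.0 + a.(0 + X)))) has moves —a→ q0, —a→ q2, —c→ q3
  q2 = 0 + (rec X. (0 + 0 + c.0)\{b,c}\{a,b} + b.(a.X + c.0 + a.(0 + X))) has moves —b→ q1
  q3 = 0 has moves deadlocked
Coarsest stable partition (strong bisimilarity classes):
  B0 = {p0, p2, q0, q2}
  B1 = {p1, q1}
  B2 = {p3, q3}
p0 ∈ B0, q0 ∈ B0 → same block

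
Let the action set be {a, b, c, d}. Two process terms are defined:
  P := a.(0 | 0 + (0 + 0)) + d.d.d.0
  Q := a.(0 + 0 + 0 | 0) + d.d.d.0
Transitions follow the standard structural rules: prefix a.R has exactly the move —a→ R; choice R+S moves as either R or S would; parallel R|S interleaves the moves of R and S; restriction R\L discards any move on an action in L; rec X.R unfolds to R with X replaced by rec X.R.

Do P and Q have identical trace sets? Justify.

YES

LTS(P): 5 reachable states
  u0 = a.(0 | 0 + (0 + 0)) + d.d.d.0 | -a-> u1, -d-> u2
  u1 = 0 | 0 + (0 + 0) | ·
  u2 = d.d.0 | -d-> u3
  u3 = d.0 | -d-> u4
  u4 = 0 | ·
LTS(Q): 5 reachable states
  v0 = a.(0 + 0 + 0 | 0) + d.d.d.0 | -a-> v1, -d-> v2
  v1 = 0 + 0 + 0 | 0 | ·
  v2 = d.d.0 | -d-> v3
  v3 = d.0 | -d-> v4
  v4 = 0 | ·
Bisimilarity quotient blocks:
  B0 = {u0, v0}
  B1 = {u1, u4, v1, v4}
  B2 = {u2, v2}
  B3 = {u3, v3}
u0 ∈ B0, v0 ∈ B0 → same block
Bisimilar ⇒ trace-equivalent.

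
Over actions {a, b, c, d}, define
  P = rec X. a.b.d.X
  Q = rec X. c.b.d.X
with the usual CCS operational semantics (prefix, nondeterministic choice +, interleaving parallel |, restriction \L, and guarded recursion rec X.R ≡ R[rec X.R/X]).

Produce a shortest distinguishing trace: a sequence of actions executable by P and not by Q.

a

LTS(P): 3 reachable states
  u0 = rec X. a.b.d.X ⊢ -a-> u1
  u1 = b.d.(rec X. a.b.d.X) ⊢ -b-> u2
  u2 = d.(rec X. a.b.d.X) ⊢ -d-> u0
LTS(Q): 3 reachable states
  v0 = rec X. c.b.d.X ⊢ -c-> v1
  v1 = b.d.(rec X. c.b.d.X) ⊢ -b-> v2
  v2 = d.(rec X. c.b.d.X) ⊢ -d-> v0
Executing a from P (initial set {u0}):
  [1] a ⇒ {u1}
  P completes σ.
Executing a from Q (initial set {v0}):
  [1] a ⇒ ∅  — Q cannot continue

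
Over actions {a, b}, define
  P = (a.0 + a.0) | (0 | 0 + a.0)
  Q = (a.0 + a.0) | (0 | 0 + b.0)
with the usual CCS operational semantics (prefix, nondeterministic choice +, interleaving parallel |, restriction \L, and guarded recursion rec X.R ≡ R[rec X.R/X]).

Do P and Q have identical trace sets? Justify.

LTS(P): 4 reachable states
  s0 = (a.0 + a.0) | (0 | 0 + a.0) :: ··a··> s1, ··a··> s2
  s1 = (a.0 + a.0) | 0 :: ··a··> s3
  s2 = 0 | (0 | 0 + a.0) :: ··a··> s3
  s3 = 0 | 0 :: stopped
LTS(Q): 4 reachable states
  t0 = (a.0 + a.0) | (0 | 0 + b.0) :: ··a··> t1, ··b··> t2
  t1 = 0 | (0 | 0 + b.0) :: ··b··> t3
  t2 = (a.0 + a.0) | 0 :: ··a··> t3
  t3 = 0 | 0 :: stopped
Run σ = ⟨aa⟩ on P: start {s0}
  step 1 (a): {s1, s2}
  step 2 (a): {s3}
  P completes σ.
Run σ = ⟨aa⟩ on Q: start {t0}
  step 1 (a): {t1}
  step 2 (a): no successor for Q

traces(P) ≠ traces(Q) — witness ⟨aa⟩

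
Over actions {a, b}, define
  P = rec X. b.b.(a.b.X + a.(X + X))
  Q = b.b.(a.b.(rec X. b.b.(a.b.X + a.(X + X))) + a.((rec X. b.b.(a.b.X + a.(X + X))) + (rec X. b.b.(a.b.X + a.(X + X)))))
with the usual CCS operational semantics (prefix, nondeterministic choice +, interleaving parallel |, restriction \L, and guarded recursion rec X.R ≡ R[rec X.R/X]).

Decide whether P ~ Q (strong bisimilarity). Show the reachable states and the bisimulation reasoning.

Reachable graph of P (5 states):
  m0 = rec X. b.b.(a.b.X + a.(X + X)) | --b--▸ m1
  m1 = b.(a.b.(rec X. b.b.(a.b.X + a.(X + X))) + a.((rec X. b.b.(a.b.X + a.(X + X))) + (rec X. b.b.(a.b.X + a.(X + X))))) | --b--▸ m2
  m2 = a.b.(rec X. b.b.(a.b.X + a.(X + X))) + a.((rec X. b.b.(a.b.X + a.(X + X))) + (rec X. b.b.(a.b.X + a.(X + X)))) | --a--▸ m3, --a--▸ m4
  m3 = (rec X. b.b.(a.b.X + a.(X + X))) + (rec X. b.b.(a.b.X + a.(X + X))) | --b--▸ m1
  m4 = b.(rec X. b.b.(a.b.X + a.(X + X))) | --b--▸ m0
Reachable graph of Q (6 states):
  n0 = b.b.(a.b.(rec X. b.b.(a.b.X + a.(X + X))) + a.((rec X. b.b.(a.b.X + a.(X + X))) + (rec X. b.b.(a.b.X + a.(X + X))))) | --b--▸ n1
  n1 = b.(a.b.(rec X. b.b.(a.b.X + a.(X + X))) + a.((rec X. b.b.(a.b.X + a.(X + X))) + (rec X. b.b.(a.b.X + a.(X + X))))) | --b--▸ n2
  n2 = a.b.(rec X. b.b.(a.b.X + a.(X + X))) + a.((rec X. b.b.(a.b.X + a.(X + X))) + (rec X. b.b.(a.b.X + a.(X + X)))) | --a--▸ n3, --a--▸ n4
  n3 = (rec X. b.b.(a.b.X + a.(X + X))) + (rec X. b.b.(a.b.X + a.(X + X))) | --b--▸ n1
  n4 = b.(rec X. b.b.(a.b.X + a.(X + X))) | --b--▸ n5
  n5 = rec X. b.b.(a.b.X + a.(X + X)) | --b--▸ n1
Coarsest stable partition (strong bisimilarity classes):
  B0 = {m0, m3, n0, n3, n5}
  B1 = {m1, n1}
  B2 = {m2, n2}
  B3 = {m4, n4}
m0 ∈ B0, n0 ∈ B0 → same block

P ~ Q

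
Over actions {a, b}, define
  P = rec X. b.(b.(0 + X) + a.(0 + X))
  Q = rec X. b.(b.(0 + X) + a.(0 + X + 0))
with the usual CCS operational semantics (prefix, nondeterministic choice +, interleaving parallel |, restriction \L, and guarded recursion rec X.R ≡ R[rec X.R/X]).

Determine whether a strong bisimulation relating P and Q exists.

P's transition system — 3 states:
  u0 = rec X. b.(b.(0 + X) + a.(0 + X)) has moves =b=> u1
  u1 = b.(0 + (rec X. b.(b.(0 + X) + a.(0 + X)))) + a.(0 + (rec X. b.(b.(0 + X) + a.(0 + X)))) has moves =a=> u2, =b=> u2
  u2 = 0 + (rec X. b.(b.(0 + X) + a.(0 + X))) has moves =b=> u1
Q's transition system — 4 states:
  v0 = rec X. b.(b.(0 + X) + a.(0 + X + 0)) has moves =b=> v1
  v1 = b.(0 + (rec X. b.(b.(0 + X) + a.(0 + X + 0)))) + a.(0 + (rec X. b.(b.(0 + X) + a.(0 + X + 0))) + 0) has moves =a=> v2, =b=> v3
  v2 = 0 + (rec X. b.(b.(0 + X) + a.(0 + X + 0))) + 0 has moves =b=> v1
  v3 = 0 + (rec X. b.(b.(0 + X) + a.(0 + X + 0))) has moves =b=> v1
Bisimilarity quotient blocks:
  B0 = {u0, u2, v0, v2, v3}
  B1 = {u1, v1}
u0 ∈ B0, v0 ∈ B0 → same block

bisimilar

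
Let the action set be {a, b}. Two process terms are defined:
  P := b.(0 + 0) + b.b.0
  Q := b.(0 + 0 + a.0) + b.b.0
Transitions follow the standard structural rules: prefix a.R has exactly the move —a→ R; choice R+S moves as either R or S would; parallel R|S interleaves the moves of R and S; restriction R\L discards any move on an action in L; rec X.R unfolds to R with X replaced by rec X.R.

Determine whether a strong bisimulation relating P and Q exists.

Reachable graph of P (4 states):
  u0 = b.(0 + 0) + b.b.0 | -b-> u1, -b-> u2
  u1 = 0 + 0 | (no moves)
  u2 = b.0 | -b-> u3
  u3 = 0 | (no moves)
Reachable graph of Q (4 states):
  v0 = b.(0 + 0 + a.0) + b.b.0 | -b-> v1, -b-> v2
  v1 = 0 + 0 + a.0 | -a-> v3
  v2 = b.0 | -b-> v3
  v3 = 0 | (no moves)
Coarsest stable partition (strong bisimilarity classes):
  B0 = {u0}
  B1 = {u2, v2}
  B2 = {u1, u3, v3}
  B3 = {v0}
  B4 = {v1}
u0 ∈ B0, v0 ∈ B3 → different blocks

NO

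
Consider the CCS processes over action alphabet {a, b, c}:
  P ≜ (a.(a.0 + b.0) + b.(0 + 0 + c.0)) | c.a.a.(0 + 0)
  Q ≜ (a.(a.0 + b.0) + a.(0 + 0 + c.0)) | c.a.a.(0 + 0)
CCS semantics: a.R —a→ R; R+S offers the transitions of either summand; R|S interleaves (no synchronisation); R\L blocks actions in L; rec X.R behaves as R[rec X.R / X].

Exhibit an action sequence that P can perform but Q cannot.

b

Reachable graph of P (16 states):
  u0 = (a.(a.0 + b.0) + b.(0 + 0 + c.0)) | c.a.a.(0 + 0) ⊢ —a→ u1, —b→ u2, —c→ u3
  u1 = (a.0 + b.0) | c.a.a.(0 + 0) ⊢ —a→ u4, —b→ u4, —c→ u5
  u2 = (0 + 0 + c.0) | c.a.a.(0 + 0) ⊢ —c→ u4, —c→ u6
  u3 = (a.(a.0 + b.0) + b.(0 + 0 + c.0)) | a.a.(0 + 0) ⊢ —a→ u5, —a→ u7, —b→ u6
  u4 = 0 | c.a.a.(0 + 0) ⊢ —c→ u8
  u5 = (a.0 + b.0) | a.a.(0 + 0) ⊢ —a→ u8, —a→ u9, —b→ u8
  u6 = (0 + 0 + c.0) | a.a.(0 + 0) ⊢ —a→ u10, —c→ u8
  u7 = (a.(a.0 + b.0) + b.(0 + 0 + c.0)) | a.(0 + 0) ⊢ —a→ u11, —a→ u9, —b→ u10
  u8 = 0 | a.a.(0 + 0) ⊢ —a→ u12
  u9 = (a.0 + b.0) | a.(0 + 0) ⊢ —a→ u12, —a→ u13, —b→ u12
  u10 = (0 + 0 + c.0) | a.(0 + 0) ⊢ —a→ u14, —c→ u12
  u11 = (a.(a.0 + b.0) + b.(0 + 0 + c.0)) | (0 + 0) ⊢ —a→ u13, —b→ u14
  u12 = 0 | a.(0 + 0) ⊢ —a→ u15
  u13 = (a.0 + b.0) | (0 + 0) ⊢ —a→ u15, —b→ u15
  u14 = (0 + 0 + c.0) | (0 + 0) ⊢ —c→ u15
  u15 = 0 | (0 + 0) ⊢ ·
Reachable graph of Q (16 states):
  v0 = (a.(a.0 + b.0) + a.(0 + 0 + c.0)) | c.a.a.(0 + 0) ⊢ —a→ v1, —a→ v2, —c→ v3
  v1 = (0 + 0 + c.0) | c.a.a.(0 + 0) ⊢ —c→ v4, —c→ v5
  v2 = (a.0 + b.0) | c.a.a.(0 + 0) ⊢ —a→ v5, —b→ v5, —c→ v6
  v3 = (a.(a.0 + b.0) + a.(0 + 0 + c.0)) | a.a.(0 + 0) ⊢ —a→ v4, —a→ v6, —a→ v7
  v4 = (0 + 0 + c.0) | a.a.(0 + 0) ⊢ —a→ v8, —c→ v9
  v5 = 0 | c.a.a.(0 + 0) ⊢ —c→ v9
  v6 = (a.0 + b.0) | a.a.(0 + 0) ⊢ —a→ v10, —a→ v9, —b→ v9
  v7 = (a.(a.0 + b.0) + a.(0 + 0 + c.0)) | a.(0 + 0) ⊢ —a→ v10, —a→ v11, —a→ v8
  v8 = (0 + 0 + c.0) | a.(0 + 0) ⊢ —a→ v12, —c→ v13
  v9 = 0 | a.a.(0 + 0) ⊢ —a→ v13
  v10 = (a.0 + b.0) | a.(0 + 0) ⊢ —a→ v13, —a→ v14, —b→ v13
  v11 = (a.(a.0 + b.0) + a.(0 + 0 + c.0)) | (0 + 0) ⊢ —a→ v12, —a→ v14
  v12 = (0 + 0 + c.0) | (0 + 0) ⊢ —c→ v15
  v13 = 0 | a.(0 + 0) ⊢ —a→ v15
  v14 = (a.0 + b.0) | (0 + 0) ⊢ —a→ v15, —b→ v15
  v15 = 0 | (0 + 0) ⊢ ·
Trace ⟨b⟩ through P, begin at {u0}:
  step 1 (b): {u2}
  ✓ P
Trace ⟨b⟩ through Q, begin at {v0}:
  step 1 (b): ∅  — Q cannot continue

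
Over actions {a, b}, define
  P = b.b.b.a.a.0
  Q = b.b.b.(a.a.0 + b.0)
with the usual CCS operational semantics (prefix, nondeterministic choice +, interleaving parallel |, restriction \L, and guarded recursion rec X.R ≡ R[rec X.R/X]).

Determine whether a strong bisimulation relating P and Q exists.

P's transition system — 6 states:
  u0 = b.b.b.a.a.0 ⊢ --b--▸ u1
  u1 = b.b.a.a.0 ⊢ --b--▸ u2
  u2 = b.a.a.0 ⊢ --b--▸ u3
  u3 = a.a.0 ⊢ --a--▸ u4
  u4 = a.0 ⊢ --a--▸ u5
  u5 = 0 ⊢ ·
Q's transition system — 6 states:
  v0 = b.b.b.(a.a.0 + b.0) ⊢ --b--▸ v1
  v1 = b.b.(a.a.0 + b.0) ⊢ --b--▸ v2
  v2 = b.(a.a.0 + b.0) ⊢ --b--▸ v3
  v3 = a.a.0 + b.0 ⊢ --a--▸ v4, --b--▸ v5
  v4 = a.0 ⊢ --a--▸ v5
  v5 = 0 ⊢ ·
Bisimilarity quotient blocks:
  B0 = {u0}
  B1 = {u1}
  B2 = {u2}
  B3 = {u3}
  B4 = {u4, v4}
  B5 = {u5, v5}
  B6 = {v0}
  B7 = {v1}
  B8 = {v2}
  B9 = {v3}
u0 ∈ B0, v0 ∈ B6 → different blocks

NO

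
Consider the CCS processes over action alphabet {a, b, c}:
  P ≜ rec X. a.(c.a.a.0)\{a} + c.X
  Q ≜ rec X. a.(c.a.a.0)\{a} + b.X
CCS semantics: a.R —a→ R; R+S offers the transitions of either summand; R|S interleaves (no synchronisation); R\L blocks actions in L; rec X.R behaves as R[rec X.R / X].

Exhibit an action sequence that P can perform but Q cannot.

c

LTS(P): 3 reachable states
  p0 = rec X. a.(c.a.a.0)\{a} + c.X → —a→ p1, —c→ p0
  p1 = (c.a.a.0)\{a} → —c→ p2
  p2 = (a.a.0)\{a} → (no moves)
LTS(Q): 3 reachable states
  q0 = rec X. a.(c.a.a.0)\{a} + b.X → —a→ q1, —b→ q0
  q1 = (c.a.a.0)\{a} → —c→ q2
  q2 = (a.a.0)\{a} → (no moves)
Trace ⟨c⟩ through P, begin at {p0}:
  [1] c ⇒ {p0}
  ✓ P
Trace ⟨c⟩ through Q, begin at {q0}:
  [1] c ⇒ ∅ (Q stuck)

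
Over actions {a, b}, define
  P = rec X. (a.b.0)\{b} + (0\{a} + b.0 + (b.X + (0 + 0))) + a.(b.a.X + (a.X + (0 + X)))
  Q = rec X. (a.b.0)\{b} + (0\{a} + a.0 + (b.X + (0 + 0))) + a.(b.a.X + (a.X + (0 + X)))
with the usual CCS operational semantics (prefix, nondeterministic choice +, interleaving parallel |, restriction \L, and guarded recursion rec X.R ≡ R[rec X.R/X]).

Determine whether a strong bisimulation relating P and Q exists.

NO

P's transition system — 5 states:
  s0 = rec X. (a.b.0)\{b} + (0\{a} + b.0 + (b.X + (0 + 0))) + a.(b.a.X + (a.X + (0 + X))) → —a→ s1, —a→ s2, —b→ s0, —b→ s3
  s1 = (b.0)\{b} → ·
  s2 = b.a.(rec X. (a.b.0)\{b} + (0\{a} + b.0 + (b.X + (0 + 0))) + a.(b.a.X + (a.X + (0 + X)))) + (a.(rec X. (a.b.0)\{b} + (0\{a} + b.0 + (b.X + (0 + 0))) + a.(b.a.X + (a.X + (0 + X)))) + (0 + (rec X. (a.b.0)\{b} + (0\{a} + b.0 + (b.X + (0 + 0))) + a.(b.a.X + (a.X + (0 + X)))))) → —a→ s0, —a→ s1, —a→ s2, —b→ s0, —b→ s3, —b→ s4
  s3 = 0 → ·
  s4 = a.(rec X. (a.b.0)\{b} + (0\{a} + b.0 + (b.X + (0 + 0))) + a.(b.a.X + (a.X + (0 + X)))) → —a→ s0
Q's transition system — 5 states:
  t0 = rec X. (a.b.0)\{b} + (0\{a} + a.0 + (b.X + (0 + 0))) + a.(b.a.X + (a.X + (0 + X))) → —a→ t1, —a→ t2, —a→ t3, —b→ t0
  t1 = (b.0)\{b} → ·
  t2 = 0 → ·
  t3 = b.a.(rec X. (a.b.0)\{b} + (0\{a} + a.0 + (b.X + (0 + 0))) + a.(b.a.X + (a.X + (0 + X)))) + (a.(rec X. (a.b.0)\{b} + (0\{a} + a.0 + (b.X + (0 + 0))) + a.(b.a.X + (a.X + (0 + X)))) + (0 + (rec X. (a.b.0)\{b} + (0\{a} + a.0 + (b.X + (0 + 0))) + a.(b.a.X + (a.X + (0 + X)))))) → —a→ t0, —a→ t1, —a→ t2, —a→ t3, —b→ t0, —b→ t4
  t4 = a.(rec X. (a.b.0)\{b} + (0\{a} + a.0 + (b.X + (0 + 0))) + a.(b.a.X + (a.X + (0 + X)))) → —a→ t0
Bisimilarity quotient blocks:
  B0 = {s0}
  B1 = {s1, s3, t1, t2}
  B2 = {s2}
  B3 = {s4}
  B4 = {t0}
  B5 = {t3}
  B6 = {t4}
s0 ∈ B0, t0 ∈ B4 → different blocks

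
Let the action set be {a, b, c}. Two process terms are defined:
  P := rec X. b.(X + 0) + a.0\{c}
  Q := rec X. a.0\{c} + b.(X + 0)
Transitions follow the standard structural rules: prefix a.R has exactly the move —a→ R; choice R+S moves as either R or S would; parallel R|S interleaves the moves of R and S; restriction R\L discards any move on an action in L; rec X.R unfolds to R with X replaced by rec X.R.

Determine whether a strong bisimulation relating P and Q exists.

P ~ Q

Reachable graph of P (3 states):
  m0 = rec X. b.(X + 0) + a.0\{c} | -a-> m1, -b-> m2
  m1 = 0\{c} | ∅
  m2 = (rec X. b.(X + 0) + a.0\{c}) + 0 | -a-> m1, -b-> m2
Reachable graph of Q (3 states):
  n0 = rec X. a.0\{c} + b.(X + 0) | -a-> n1, -b-> n2
  n1 = 0\{c} | ∅
  n2 = (rec X. a.0\{c} + b.(X + 0)) + 0 | -a-> n1, -b-> n2
Partition-refinement fixed point:
  B0 = {m0, m2, n0, n2}
  B1 = {m1, n1}
m0 ∈ B0, n0 ∈ B0 → same block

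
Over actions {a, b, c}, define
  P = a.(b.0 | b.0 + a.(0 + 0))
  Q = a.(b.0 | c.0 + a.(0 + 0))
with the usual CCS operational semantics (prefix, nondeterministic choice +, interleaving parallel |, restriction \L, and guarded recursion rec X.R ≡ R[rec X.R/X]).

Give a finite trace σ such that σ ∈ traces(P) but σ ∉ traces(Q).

abb

LTS(P): 6 reachable states
  m0 = a.(b.0 | b.0 + a.(0 + 0)) ⊢ =a=> m1
  m1 = b.0 | b.0 + a.(0 + 0) ⊢ =a=> m2, =b=> m3, =b=> m4
  m2 = 0 + 0 ⊢ stopped
  m3 = 0 | b.0 ⊢ =b=> m5
  m4 = b.0 | 0 ⊢ =b=> m5
  m5 = 0 | 0 ⊢ stopped
LTS(Q): 6 reachable states
  n0 = a.(b.0 | c.0 + a.(0 + 0)) ⊢ =a=> n1
  n1 = b.0 | c.0 + a.(0 + 0) ⊢ =a=> n2, =b=> n3, =c=> n4
  n2 = 0 + 0 ⊢ stopped
  n3 = 0 | c.0 ⊢ =c=> n5
  n4 = b.0 | 0 ⊢ =b=> n5
  n5 = 0 | 0 ⊢ stopped
Run σ = ⟨abb⟩ on P: start {m0}
  after a @ step 1: {m1}
  after b @ step 2: {m3, m4}
  after b @ step 3: {m5}
  ✓ P
Run σ = ⟨abb⟩ on Q: start {n0}
  after a @ step 1: {n1}
  after b @ step 2: {n3}
  after b @ step 3: no successor for Q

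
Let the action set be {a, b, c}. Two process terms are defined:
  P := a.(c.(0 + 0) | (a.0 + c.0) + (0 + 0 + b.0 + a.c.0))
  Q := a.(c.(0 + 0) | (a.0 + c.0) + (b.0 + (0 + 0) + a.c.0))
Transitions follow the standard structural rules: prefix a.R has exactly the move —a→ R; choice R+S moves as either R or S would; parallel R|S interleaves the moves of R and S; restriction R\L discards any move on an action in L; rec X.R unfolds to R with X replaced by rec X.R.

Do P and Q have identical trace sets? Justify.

trace-equivalent

Reachable graph of P (7 states):
  u0 = a.(c.(0 + 0) | (a.0 + c.0) + (0 + 0 + b.0 + a.c.0)) | =a=> u1
  u1 = c.(0 + 0) | (a.0 + c.0) + (0 + 0 + b.0 + a.c.0) | =a=> u2, =a=> u3, =b=> u4, =c=> u2, =c=> u5
  u2 = c.(0 + 0) | 0 | =c=> u6
  u3 = c.0 | =c=> u4
  u4 = 0 | ∅
  u5 = (0 + 0) | (a.0 + c.0) | =a=> u6, =c=> u6
  u6 = (0 + 0) | 0 | ∅
Reachable graph of Q (7 states):
  v0 = a.(c.(0 + 0) | (a.0 + c.0) + (b.0 + (0 + 0) + a.c.0)) | =a=> v1
  v1 = c.(0 + 0) | (a.0 + c.0) + (b.0 + (0 + 0) + a.c.0) | =a=> v2, =a=> v3, =b=> v4, =c=> v2, =c=> v5
  v2 = c.(0 + 0) | 0 | =c=> v6
  v3 = c.0 | =c=> v4
  v4 = 0 | ∅
  v5 = (0 + 0) | (a.0 + c.0) | =a=> v6, =c=> v6
  v6 = (0 + 0) | 0 | ∅
Coarsest stable partition (strong bisimilarity classes):
  B0 = {u0, v0}
  B1 = {u1, v1}
  B2 = {u2, u3, v2, v3}
  B3 = {u4, u6, v4, v6}
  B4 = {u5, v5}
u0 ∈ B0, v0 ∈ B0 → same block
Bisimilar ⇒ trace-equivalent.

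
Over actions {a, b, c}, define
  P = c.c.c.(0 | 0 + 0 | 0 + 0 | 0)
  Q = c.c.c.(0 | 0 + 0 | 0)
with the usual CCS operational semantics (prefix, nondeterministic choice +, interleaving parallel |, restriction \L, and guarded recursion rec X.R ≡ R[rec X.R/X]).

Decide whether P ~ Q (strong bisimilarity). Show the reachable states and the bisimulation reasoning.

P's transition system — 4 states:
  s0 = c.c.c.(0 | 0 + 0 | 0 + 0 | 0) | —c→ s1
  s1 = c.c.(0 | 0 + 0 | 0 + 0 | 0) | —c→ s2
  s2 = c.(0 | 0 + 0 | 0 + 0 | 0) | —c→ s3
  s3 = 0 | 0 + 0 | 0 + 0 | 0 | ∅
Q's transition system — 4 states:
  t0 = c.c.c.(0 | 0 + 0 | 0) | —c→ t1
  t1 = c.c.(0 | 0 + 0 | 0) | —c→ t2
  t2 = c.(0 | 0 + 0 | 0) | —c→ t3
  t3 = 0 | 0 + 0 | 0 | ∅
Partition-refinement fixed point:
  B0 = {s0, t0}
  B1 = {s1, t1}
  B2 = {s2, t2}
  B3 = {s3, t3}
s0 ∈ B0, t0 ∈ B0 → same block

YES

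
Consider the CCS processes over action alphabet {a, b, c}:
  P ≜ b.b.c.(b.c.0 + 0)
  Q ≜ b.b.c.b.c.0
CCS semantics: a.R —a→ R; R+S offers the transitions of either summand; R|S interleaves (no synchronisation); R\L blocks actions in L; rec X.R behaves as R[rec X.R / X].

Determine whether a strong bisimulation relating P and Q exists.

Reachable graph of P (6 states):
  m0 = b.b.c.(b.c.0 + 0) ⊢ =b=> m1
  m1 = b.c.(b.c.0 + 0) ⊢ =b=> m2
  m2 = c.(b.c.0 + 0) ⊢ =c=> m3
  m3 = b.c.0 + 0 ⊢ =b=> m4
  m4 = c.0 ⊢ =c=> m5
  m5 = 0 ⊢ ·
Reachable graph of Q (6 states):
  n0 = b.b.c.b.c.0 ⊢ =b=> n1
  n1 = b.c.b.c.0 ⊢ =b=> n2
  n2 = c.b.c.0 ⊢ =c=> n3
  n3 = b.c.0 ⊢ =b=> n4
  n4 = c.0 ⊢ =c=> n5
  n5 = 0 ⊢ ·
Partition-refinement fixed point:
  B0 = {m0, n0}
  B1 = {m1, n1}
  B2 = {m2, n2}
  B3 = {m3, n3}
  B4 = {m4, n4}
  B5 = {m5, n5}
m0 ∈ B0, n0 ∈ B0 → same block

bisimilar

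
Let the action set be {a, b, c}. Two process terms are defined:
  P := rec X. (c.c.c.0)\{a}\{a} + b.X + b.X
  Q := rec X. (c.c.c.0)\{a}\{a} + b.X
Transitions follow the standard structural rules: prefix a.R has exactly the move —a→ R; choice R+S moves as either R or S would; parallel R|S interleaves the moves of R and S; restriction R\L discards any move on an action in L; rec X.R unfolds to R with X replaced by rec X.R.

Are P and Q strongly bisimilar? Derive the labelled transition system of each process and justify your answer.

bisimilar

P's transition system — 4 states:
  s0 = rec X. (c.c.c.0)\{a}\{a} + b.X + b.X | ··b··> s0, ··c··> s1
  s1 = (c.c.0)\{a}\{a} | ··c··> s2
  s2 = (c.0)\{a}\{a} | ··c··> s3
  s3 = 0\{a}\{a} | ·
Q's transition system — 4 states:
  t0 = rec X. (c.c.c.0)\{a}\{a} + b.X | ··b··> t0, ··c··> t1
  t1 = (c.c.0)\{a}\{a} | ··c··> t2
  t2 = (c.0)\{a}\{a} | ··c··> t3
  t3 = 0\{a}\{a} | ·
Partition-refinement fixed point:
  B0 = {s0, t0}
  B1 = {s1, t1}
  B2 = {s2, t2}
  B3 = {s3, t3}
s0 ∈ B0, t0 ∈ B0 → same block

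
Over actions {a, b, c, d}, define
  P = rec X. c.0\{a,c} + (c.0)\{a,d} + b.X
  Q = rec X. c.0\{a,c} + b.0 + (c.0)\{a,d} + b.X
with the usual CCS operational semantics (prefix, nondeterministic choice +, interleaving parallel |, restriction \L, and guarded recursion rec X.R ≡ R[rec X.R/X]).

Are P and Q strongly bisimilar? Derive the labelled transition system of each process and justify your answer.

P ≁ Q

Reachable graph of P (3 states):
  m0 = rec X. c.0\{a,c} + (c.0)\{a,d} + b.X :: --b--▸ m0, --c--▸ m1, --c--▸ m2
  m1 = 0\{a,c} :: ·
  m2 = 0\{a,d} :: ·
Reachable graph of Q (4 states):
  n0 = rec X. c.0\{a,c} + b.0 + (c.0)\{a,d} + b.X :: --b--▸ n0, --b--▸ n1, --c--▸ n2, --c--▸ n3
  n1 = 0 :: ·
  n2 = 0\{a,c} :: ·
  n3 = 0\{a,d} :: ·
Coarsest stable partition (strong bisimilarity classes):
  B0 = {m0}
  B1 = {m1, m2, n1, n2, n3}
  B2 = {n0}
m0 ∈ B0, n0 ∈ B2 → different blocks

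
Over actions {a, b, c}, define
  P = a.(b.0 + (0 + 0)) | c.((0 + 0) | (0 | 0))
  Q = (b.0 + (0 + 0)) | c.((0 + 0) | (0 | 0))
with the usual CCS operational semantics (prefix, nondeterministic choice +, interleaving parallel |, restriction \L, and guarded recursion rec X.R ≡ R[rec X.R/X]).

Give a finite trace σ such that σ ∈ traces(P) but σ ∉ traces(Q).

a

LTS(P): 6 reachable states
  u0 = a.(b.0 + (0 + 0)) | c.((0 + 0) | (0 | 0)) | -a-> u1, -c-> u2
  u1 = (b.0 + (0 + 0)) | c.((0 + 0) | (0 | 0)) | -b-> u3, -c-> u4
  u2 = a.(b.0 + (0 + 0)) | ((0 + 0) | (0 | 0)) | -a-> u4
  u3 = 0 | c.((0 + 0) | (0 | 0)) | -c-> u5
  u4 = (b.0 + (0 + 0)) | ((0 + 0) | (0 | 0)) | -b-> u5
  u5 = 0 | ((0 + 0) | (0 | 0)) | ·
LTS(Q): 4 reachable states
  v0 = (b.0 + (0 + 0)) | c.((0 + 0) | (0 | 0)) | -b-> v1, -c-> v2
  v1 = 0 | c.((0 + 0) | (0 | 0)) | -c-> v3
  v2 = (b.0 + (0 + 0)) | ((0 + 0) | (0 | 0)) | -b-> v3
  v3 = 0 | ((0 + 0) | (0 | 0)) | ·
Run σ = ⟨a⟩ on P: start {u0}
  step 1 (a): {u1}
  — P admits the full trace.
Run σ = ⟨a⟩ on Q: start {v0}
  step 1 (a): ∅  — Q cannot continue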